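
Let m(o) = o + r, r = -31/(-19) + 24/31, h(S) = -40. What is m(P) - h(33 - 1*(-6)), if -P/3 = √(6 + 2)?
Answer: 24977/589 - 6*√2 ≈ 33.920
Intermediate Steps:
r = 1417/589 (r = -31*(-1/19) + 24*(1/31) = 31/19 + 24/31 = 1417/589 ≈ 2.4058)
P = -6*√2 (P = -3*√(6 + 2) = -6*√2 ≈ -8.4853)
m(o) = 1417/589 + o (m(o) = o + 1417/589 = 1417/589 + o)
m(P) - h(33 - 1*(-6)) = (1417/589 - 6*√2) - 1*(-40) = (1417/589 - 6*√2) + 40 = 24977/589 - 6*√2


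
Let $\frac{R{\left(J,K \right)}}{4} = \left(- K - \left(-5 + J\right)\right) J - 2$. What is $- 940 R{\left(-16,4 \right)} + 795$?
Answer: $1031035$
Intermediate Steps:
$R{\left(J,K \right)} = -8 + 4 J \left(5 - J - K\right)$ ($R{\left(J,K \right)} = 4 \left(\left(- K - \left(-5 + J\right)\right) J - 2\right) = 4 \left(\left(5 - J - K\right) J - 2\right) = 4 \left(J \left(5 - J - K\right) - 2\right) = 4 \left(-2 + J \left(5 - J - K\right)\right) = -8 + 4 J \left(5 - J - K\right)$)
$- 940 R{\left(-16,4 \right)} + 795 = - 940 \left(-8 - 4 \left(-16\right)^{2} + 20 \left(-16\right) - \left(-64\right) 4\right) + 795 = - 940 \left(-8 - 1024 - 320 + 256\right) + 795 = \left(-940\right) \left(-1096\right) + 795 = 1030240 + 795 = 1031035$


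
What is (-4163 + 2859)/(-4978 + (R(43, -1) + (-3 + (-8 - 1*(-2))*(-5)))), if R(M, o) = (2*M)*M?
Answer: 1304/1253 ≈ 1.0407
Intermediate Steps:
R(M, o) = 2*M²
(-4163 + 2859)/(-4978 + (R(43, -1) + (-3 + (-8 - 1*(-2))*(-5)))) = (-4163 + 2859)/(-4978 + (2*43² + (-3 + (-8 - 1*(-2))*(-5)))) = -1304/(-4978 + (2*1849 + (-3 + (-8 + 2)*(-5)))) = -1304/(-4978 + (3698 + (-3 - 6*(-5)))) = -1304/(-4978 + (3698 + (-3 + 30))) = -1304/(-4978 + (3698 + 27)) = -1304/(-4978 + 3725) = -1304/(-1253) = -1304*(-1/1253) = 1304/1253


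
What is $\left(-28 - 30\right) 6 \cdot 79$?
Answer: $-27492$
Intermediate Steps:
$\left(-28 - 30\right) 6 \cdot 79 = \left(-58\right) 6 \cdot 79 = \left(-348\right) 79 = -27492$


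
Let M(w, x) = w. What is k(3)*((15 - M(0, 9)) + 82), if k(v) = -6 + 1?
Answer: -485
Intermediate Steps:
k(v) = -5
k(3)*((15 - M(0, 9)) + 82) = -5*((15 - 1*0) + 82) = -5*((15 + 0) + 82) = -5*(15 + 82) = -5*97 = -485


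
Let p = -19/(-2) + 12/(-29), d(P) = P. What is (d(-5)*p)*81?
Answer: -213435/58 ≈ -3679.9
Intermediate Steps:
p = 527/58 (p = -19*(-½) + 12*(-1/29) = 19/2 - 12/29 = 527/58 ≈ 9.0862)
(d(-5)*p)*81 = -5*527/58*81 = -2635/58*81 = -213435/58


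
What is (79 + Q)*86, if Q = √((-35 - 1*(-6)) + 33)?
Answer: 6966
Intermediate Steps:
Q = 2 (Q = √((-35 + 6) + 33) = √(-29 + 33) = √4 = 2)
(79 + Q)*86 = (79 + 2)*86 = 81*86 = 6966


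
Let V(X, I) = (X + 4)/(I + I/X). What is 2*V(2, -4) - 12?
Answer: -14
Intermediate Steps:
V(X, I) = (4 + X)/(I + I/X)
2*V(2, -4) - 12 = 2*(2*(4 + 2)/(-4*(1 + 2))) - 12 = 2*(2*(-¼)*6/3) - 12 = 2*(2*(-¼)*(⅓)*6) - 12 = 2*(-1) - 12 = -2 - 12 = -14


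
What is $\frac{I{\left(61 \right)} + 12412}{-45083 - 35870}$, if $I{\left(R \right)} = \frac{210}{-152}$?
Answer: $- \frac{943207}{6152428} \approx -0.15331$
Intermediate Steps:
$I{\left(R \right)} = - \frac{105}{76}$ ($I{\left(R \right)} = 210 \left(- \frac{1}{152}\right) = - \frac{105}{76}$)
$\frac{I{\left(61 \right)} + 12412}{-45083 - 35870} = \frac{- \frac{105}{76} + 12412}{-45083 - 35870} = \frac{943207}{76 \left(-80953\right)} = \frac{943207}{76} \left(- \frac{1}{80953}\right) = - \frac{943207}{6152428}$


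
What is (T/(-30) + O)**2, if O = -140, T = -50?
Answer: 172225/9 ≈ 19136.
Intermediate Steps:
(T/(-30) + O)**2 = (-50/(-30) - 140)**2 = (-50*(-1/30) - 140)**2 = (5/3 - 140)**2 = (-415/3)**2 = 172225/9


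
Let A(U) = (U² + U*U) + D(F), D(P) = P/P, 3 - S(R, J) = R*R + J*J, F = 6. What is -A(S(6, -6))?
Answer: -9523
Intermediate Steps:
S(R, J) = 3 - J² - R² (S(R, J) = 3 - (R*R + J*J) = 3 - (R² + J²) = 3 - (J² + R²) = 3 + (-J² - R²) = 3 - J² - R²)
D(P) = 1
A(U) = 1 + 2*U² (A(U) = (U² + U*U) + 1 = (U² + U²) + 1 = 2*U² + 1 = 1 + 2*U²)
-A(S(6, -6)) = -(1 + 2*(3 - 1*(-6)² - 1*6²)²) = -(1 + 2*(3 - 1*36 - 1*36)²) = -(1 + 2*(3 - 36 - 36)²) = -(1 + 2*(-69)²) = -(1 + 2*4761) = -(1 + 9522) = -1*9523 = -9523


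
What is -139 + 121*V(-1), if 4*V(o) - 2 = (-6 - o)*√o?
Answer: -157/2 - 605*I/4 ≈ -78.5 - 151.25*I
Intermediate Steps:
V(o) = ½ + √o*(-6 - o)/4 (V(o) = ½ + ((-6 - o)*√o)/4 = ½ + (√o*(-6 - o))/4 = ½ + √o*(-6 - o)/4)
-139 + 121*V(-1) = -139 + 121*(½ - 3*I/2 - (-1)*I/4) = -139 + 121*(½ - 3*I/2 + I/4) = -139 + 121*(½ - 5*I/4) = -139 + (121/2 - 605*I/4) = -157/2 - 605*I/4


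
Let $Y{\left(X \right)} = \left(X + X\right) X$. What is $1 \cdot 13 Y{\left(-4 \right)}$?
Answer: $416$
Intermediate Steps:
$Y{\left(X \right)} = 2 X^{2}$ ($Y{\left(X \right)} = 2 X X = 2 X^{2}$)
$1 \cdot 13 Y{\left(-4 \right)} = 1 \cdot 13 \cdot 2 \left(-4\right)^{2} = 13 \cdot 2 \cdot 16 = 13 \cdot 32 = 416$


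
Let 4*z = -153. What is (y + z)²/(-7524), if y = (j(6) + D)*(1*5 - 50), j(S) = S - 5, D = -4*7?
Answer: -2461761/13376 ≈ -184.04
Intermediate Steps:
D = -28
z = -153/4 (z = (¼)*(-153) = -153/4 ≈ -38.250)
j(S) = -5 + S
y = 1215 (y = ((-5 + 6) - 28)*(1*5 - 50) = (1 - 28)*(5 - 50) = -27*(-45) = 1215)
(y + z)²/(-7524) = (1215 - 153/4)²/(-7524) = (4707/4)²*(-1/7524) = (22155849/16)*(-1/7524) = -2461761/13376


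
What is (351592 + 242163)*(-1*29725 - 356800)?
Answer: -229501151375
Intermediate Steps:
(351592 + 242163)*(-1*29725 - 356800) = 593755*(-29725 - 356800) = 593755*(-386525) = -229501151375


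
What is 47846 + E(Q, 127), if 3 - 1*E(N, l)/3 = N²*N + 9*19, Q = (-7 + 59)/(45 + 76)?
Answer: 83868819038/1771561 ≈ 47342.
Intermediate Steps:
Q = 52/121 ≈ 0.42975
E(N, l) = -504 - 3*N³ (E(N, l) = 9 - 3*(N²*N + 9*19) = 9 - 3*(N³ + 171) = 9 - 3*(171 + N³) = 9 + (-513 - 3*N³) = -504 - 3*N³)
47846 + E(Q, 127) = 47846 + (-504 - 3*(52/121)³) = 47846 + (-504 - 3*140608/1771561) = 47846 + (-504 - 421824/1771561) = 47846 - 893288568/1771561 = 83868819038/1771561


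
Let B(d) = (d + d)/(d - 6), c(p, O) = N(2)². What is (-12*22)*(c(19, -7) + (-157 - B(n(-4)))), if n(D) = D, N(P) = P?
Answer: 203016/5 ≈ 40603.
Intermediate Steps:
c(p, O) = 4 (c(p, O) = 2² = 4)
B(d) = 2*d/(-6 + d) (B(d) = (2*d)/(-6 + d) = 2*d/(-6 + d))
(-12*22)*(c(19, -7) + (-157 - B(n(-4)))) = (-12*22)*(4 + (-157 - 2*(-4)/(-6 - 4))) = -264*(4 + (-157 - 2*(-4)/(-10))) = -264*(4 + (-157 - 2*(-4)*(-1)/10)) = -264*(4 + (-157 - 1*⅘)) = -264*(4 + (-157 - ⅘)) = -264*(4 - 789/5) = -264*(-769/5) = 203016/5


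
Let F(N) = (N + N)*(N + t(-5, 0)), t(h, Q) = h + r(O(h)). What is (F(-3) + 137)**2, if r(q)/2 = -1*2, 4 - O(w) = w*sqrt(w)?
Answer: 43681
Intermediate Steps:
O(w) = 4 - w**(3/2) (O(w) = 4 - w*sqrt(w) = 4 - w**(3/2))
r(q) = -4 (r(q) = 2*(-1*2) = 2*(-2) = -4)
t(h, Q) = -4 + h (t(h, Q) = h - 4 = -4 + h)
F(N) = 2*N*(-9 + N) (F(N) = (N + N)*(N + (-4 - 5)) = (2*N)*(N - 9) = (2*N)*(-9 + N) = 2*N*(-9 + N))
(F(-3) + 137)**2 = (2*(-3)*(-9 - 3) + 137)**2 = (2*(-3)*(-12) + 137)**2 = (72 + 137)**2 = 209**2 = 43681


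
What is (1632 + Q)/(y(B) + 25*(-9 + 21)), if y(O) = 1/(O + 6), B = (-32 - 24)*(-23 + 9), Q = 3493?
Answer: 4048750/237001 ≈ 17.083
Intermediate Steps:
B = 784 (B = -56*(-14) = 784)
y(O) = 1/(6 + O)
(1632 + Q)/(y(B) + 25*(-9 + 21)) = (1632 + 3493)/(1/(6 + 784) + 25*(-9 + 21)) = 5125/(1/790 + 25*12) = 5125/(1/790 + 300) = 5125/(237001/790) = 5125*(790/237001) = 4048750/237001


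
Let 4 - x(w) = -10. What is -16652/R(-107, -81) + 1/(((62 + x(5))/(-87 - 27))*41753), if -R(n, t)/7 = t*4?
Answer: -347637179/47347902 ≈ -7.3422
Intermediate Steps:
x(w) = 14 (x(w) = 4 - 1*(-10) = 4 + 10 = 14)
R(n, t) = -28*t (R(n, t) = -7*t*4 = -28*t)
-16652/R(-107, -81) + 1/(((62 + x(5))/(-87 - 27))*41753) = -16652/((-28*(-81))) + 1/(((62 + 14)/(-87 - 27))*41753) = -16652/2268 + (1/41753)/(76/(-114)) = -16652*1/2268 + (1/41753)/(76*(-1/114)) = -4163/567 + (1/41753)/(-⅔) = -4163/567 - 3/2*1/41753 = -4163/567 - 3/83506 = -347637179/47347902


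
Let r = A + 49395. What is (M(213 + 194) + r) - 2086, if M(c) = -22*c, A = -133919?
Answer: -95564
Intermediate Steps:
r = -84524 (r = -133919 + 49395 = -84524)
(M(213 + 194) + r) - 2086 = (-22*(213 + 194) - 84524) - 2086 = (-22*407 - 84524) - 2086 = (-8954 - 84524) - 2086 = -93478 - 2086 = -95564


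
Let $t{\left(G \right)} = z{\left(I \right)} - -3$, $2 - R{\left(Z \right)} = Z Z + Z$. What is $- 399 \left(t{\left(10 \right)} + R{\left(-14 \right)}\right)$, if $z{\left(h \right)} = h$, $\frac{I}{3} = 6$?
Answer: $63441$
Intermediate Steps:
$I = 18$ ($I = 3 \cdot 6 = 18$)
$R{\left(Z \right)} = 2 - Z - Z^{2}$ ($R{\left(Z \right)} = 2 - \left(Z Z + Z\right) = 2 - \left(Z^{2} + Z\right) = 2 - \left(Z + Z^{2}\right) = 2 - Z - Z^{2}$)
$t{\left(G \right)} = 21$ ($t{\left(G \right)} = 18 - -3 = 18 + 3 = 21$)
$- 399 \left(t{\left(10 \right)} + R{\left(-14 \right)}\right) = - 399 \left(21 - 180\right) = \left(-399\right) \left(-159\right) = 63441$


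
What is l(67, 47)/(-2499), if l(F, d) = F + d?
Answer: -38/833 ≈ -0.045618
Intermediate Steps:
l(67, 47)/(-2499) = (67 + 47)/(-2499) = 114*(-1/2499) = -38/833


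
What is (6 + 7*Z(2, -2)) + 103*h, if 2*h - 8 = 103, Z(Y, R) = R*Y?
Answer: 11389/2 ≈ 5694.5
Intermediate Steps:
h = 111/2 (h = 4 + (1/2)*103 = 4 + 103/2 = 111/2 ≈ 55.500)
(6 + 7*Z(2, -2)) + 103*h = (6 + 7*(-2*2)) + 103*(111/2) = (6 + 7*(-4)) + 11433/2 = (6 - 28) + 11433/2 = -22 + 11433/2 = 11389/2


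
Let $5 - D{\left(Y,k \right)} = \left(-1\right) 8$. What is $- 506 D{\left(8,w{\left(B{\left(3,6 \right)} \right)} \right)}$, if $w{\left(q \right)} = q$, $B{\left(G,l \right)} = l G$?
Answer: $-6578$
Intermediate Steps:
$B{\left(G,l \right)} = G l$
$D{\left(Y,k \right)} = 13$ ($D{\left(Y,k \right)} = 5 - \left(-1\right) 8 = 5 - -8 = 5 + 8 = 13$)
$- 506 D{\left(8,w{\left(B{\left(3,6 \right)} \right)} \right)} = \left(-506\right) 13 = -6578$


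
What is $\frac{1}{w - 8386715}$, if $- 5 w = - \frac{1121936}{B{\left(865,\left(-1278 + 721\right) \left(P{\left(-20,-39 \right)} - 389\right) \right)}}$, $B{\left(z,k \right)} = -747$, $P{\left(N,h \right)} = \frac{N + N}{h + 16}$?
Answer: $- \frac{3735}{31325502461} \approx -1.1923 \cdot 10^{-7}$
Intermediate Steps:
$P{\left(N,h \right)} = \frac{2 N}{16 + h}$
$w = - \frac{1121936}{3735}$ ($w = - \frac{\left(-1121936\right) \frac{1}{-747}}{5} = - \frac{\left(-1121936\right) \left(- \frac{1}{747}\right)}{5} = \left(- \frac{1}{5}\right) \frac{1121936}{747} = - \frac{1121936}{3735} \approx -300.38$)
$\frac{1}{w - 8386715} = \frac{1}{- \frac{1121936}{3735} - 8386715} = \frac{1}{- \frac{31325502461}{3735}} = - \frac{3735}{31325502461}$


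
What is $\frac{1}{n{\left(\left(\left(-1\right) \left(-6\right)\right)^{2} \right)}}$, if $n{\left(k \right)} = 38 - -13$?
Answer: $\frac{1}{51} \approx 0.019608$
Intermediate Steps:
$n{\left(k \right)} = 51$ ($n{\left(k \right)} = 38 + 13 = 51$)
$\frac{1}{n{\left(\left(\left(-1\right) \left(-6\right)\right)^{2} \right)}} = \frac{1}{51}$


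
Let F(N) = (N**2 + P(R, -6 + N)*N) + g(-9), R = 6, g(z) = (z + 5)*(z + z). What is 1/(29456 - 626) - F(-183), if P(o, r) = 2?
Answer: -957011849/28830 ≈ -33195.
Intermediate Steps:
g(z) = 2*z*(5 + z) (g(z) = (5 + z)*(2*z) = 2*z*(5 + z))
F(N) = 72 + N**2 + 2*N (F(N) = (N**2 + 2*N) + 2*(-9)*(5 - 9) = (N**2 + 2*N) + 2*(-9)*(-4) = (N**2 + 2*N) + 72 = 72 + N**2 + 2*N)
1/(29456 - 626) - F(-183) = 1/(29456 - 626) - (72 + (-183)**2 + 2*(-183)) = 1/28830 - (72 + 33489 - 366) = 1/28830 - 1*33195 = 1/28830 - 33195 = -957011849/28830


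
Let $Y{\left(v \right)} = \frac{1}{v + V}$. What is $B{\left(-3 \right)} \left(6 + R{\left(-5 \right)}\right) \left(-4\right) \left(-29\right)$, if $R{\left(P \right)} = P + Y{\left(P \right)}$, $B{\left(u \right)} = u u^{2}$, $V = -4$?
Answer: $-2784$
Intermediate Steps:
$B{\left(u \right)} = u^{3}$
$Y{\left(v \right)} = \frac{1}{-4 + v}$ ($Y{\left(v \right)} = \frac{1}{v - 4} = \frac{1}{-4 + v}$)
$R{\left(P \right)} = P + \frac{1}{-4 + P}$
$B{\left(-3 \right)} \left(6 + R{\left(-5 \right)}\right) \left(-4\right) \left(-29\right) = \left(-3\right)^{3} \left(6 + \frac{1 - 5 \left(-4 - 5\right)}{-4 - 5}\right) \left(-4\right) \left(-29\right) = - 27 \left(6 + \frac{1 - -45}{-9}\right) \left(-4\right) \left(-29\right) = - 27 \left(6 - \frac{1 + 45}{9}\right) \left(-4\right) \left(-29\right) = - 27 \left(6 - \frac{46}{9}\right) \left(-4\right) \left(-29\right) = \left(-27\right) \frac{8}{9} \left(-4\right) \left(-29\right) = \left(-24\right) \left(-4\right) \left(-29\right) = 96 \left(-29\right) = -2784$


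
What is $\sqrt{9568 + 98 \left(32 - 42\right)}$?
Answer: $2 \sqrt{2147} \approx 92.672$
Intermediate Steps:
$\sqrt{9568 + 98 \left(32 - 42\right)} = \sqrt{9568 + 98 \left(-10\right)} = \sqrt{9568 - 980} = \sqrt{8588} = 2 \sqrt{2147}$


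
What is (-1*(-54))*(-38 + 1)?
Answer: -1998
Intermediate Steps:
(-1*(-54))*(-38 + 1) = 54*(-37) = -1998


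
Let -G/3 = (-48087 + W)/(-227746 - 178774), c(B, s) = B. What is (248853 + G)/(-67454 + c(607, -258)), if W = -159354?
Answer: -101163099237/27174642440 ≈ -3.7227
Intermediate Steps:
G = -622323/406520 (G = -3*(-48087 - 159354)/(-227746 - 178774) = -(-622323)/(-406520) = -(-622323)*(-1)/406520 = -3*207441/406520 = -622323/406520 ≈ -1.5309)
(248853 + G)/(-67454 + c(607, -258)) = (248853 - 622323/406520)/(-67454 + 607) = (101163099237/406520)/(-66847) = (101163099237/406520)*(-1/66847) = -101163099237/27174642440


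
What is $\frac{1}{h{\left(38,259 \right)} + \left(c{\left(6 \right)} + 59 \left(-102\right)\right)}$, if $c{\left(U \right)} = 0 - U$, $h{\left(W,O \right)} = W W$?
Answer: $- \frac{1}{4580} \approx -0.00021834$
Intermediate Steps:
$h{\left(W,O \right)} = W^{2}$
$c{\left(U \right)} = - U$
$\frac{1}{h{\left(38,259 \right)} + \left(c{\left(6 \right)} + 59 \left(-102\right)\right)} = \frac{1}{38^{2} + \left(\left(-1\right) 6 + 59 \left(-102\right)\right)} = \frac{1}{1444 - 6024} = \frac{1}{-4580} = - \frac{1}{4580}$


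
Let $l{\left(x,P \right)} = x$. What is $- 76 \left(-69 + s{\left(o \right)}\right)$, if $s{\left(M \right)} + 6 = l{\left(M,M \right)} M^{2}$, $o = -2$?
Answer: $6308$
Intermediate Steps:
$s{\left(M \right)} = -6 + M^{3}$ ($s{\left(M \right)} = -6 + M M^{2} = -6 + M^{3}$)
$- 76 \left(-69 + s{\left(o \right)}\right) = - 76 \left(-69 + \left(-6 + \left(-2\right)^{3}\right)\right) = - 76 \left(-69 - 14\right) = \left(-76\right) \left(-83\right) = 6308$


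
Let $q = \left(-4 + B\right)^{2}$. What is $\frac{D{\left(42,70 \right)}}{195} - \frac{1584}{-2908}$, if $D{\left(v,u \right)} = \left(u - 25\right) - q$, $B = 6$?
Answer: $\frac{107027}{141765} \approx 0.75496$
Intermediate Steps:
$q = 4$ ($q = \left(-4 + 6\right)^{2} = 2^{2} = 4$)
$D{\left(v,u \right)} = -29 + u$ ($D{\left(v,u \right)} = \left(u - 25\right) - 4 = \left(-25 + u\right) - 4 = -29 + u$)
$\frac{D{\left(42,70 \right)}}{195} - \frac{1584}{-2908} = \frac{-29 + 70}{195} - \frac{1584}{-2908} = 41 \cdot \frac{1}{195} - - \frac{396}{727} = \frac{41}{195} + \frac{396}{727} = \frac{107027}{141765}$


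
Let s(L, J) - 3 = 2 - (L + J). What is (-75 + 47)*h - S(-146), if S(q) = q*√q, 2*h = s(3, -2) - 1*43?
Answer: 546 + 146*I*√146 ≈ 546.0 + 1764.1*I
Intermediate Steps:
s(L, J) = 5 - J - L (s(L, J) = 3 + (2 - (L + J)) = 3 + (2 - (J + L)) = 3 + (2 + (-J - L)) = 3 + (2 - J - L) = 5 - J - L)
h = -39/2 (h = ((5 - 1*(-2) - 1*3) - 1*43)/2 = ((5 + 2 - 3) - 43)/2 = (4 - 43)/2 = (½)*(-39) = -39/2 ≈ -19.500)
S(q) = q^(3/2)
(-75 + 47)*h - S(-146) = (-75 + 47)*(-39/2) - (-146)^(3/2) = -28*(-39/2) - (-146)*I*√146 = 546 + 146*I*√146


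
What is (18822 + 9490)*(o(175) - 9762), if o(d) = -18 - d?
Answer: -281845960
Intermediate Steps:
(18822 + 9490)*(o(175) - 9762) = (18822 + 9490)*((-18 - 1*175) - 9762) = 28312*((-18 - 175) - 9762) = 28312*(-193 - 9762) = 28312*(-9955) = -281845960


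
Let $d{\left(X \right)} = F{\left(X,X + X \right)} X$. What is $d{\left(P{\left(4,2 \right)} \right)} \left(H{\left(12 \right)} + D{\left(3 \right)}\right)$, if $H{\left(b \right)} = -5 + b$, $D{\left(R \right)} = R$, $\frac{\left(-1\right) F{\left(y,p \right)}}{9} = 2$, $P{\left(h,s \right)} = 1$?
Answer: $-180$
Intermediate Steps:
$F{\left(y,p \right)} = -18$ ($F{\left(y,p \right)} = \left(-9\right) 2 = -18$)
$d{\left(X \right)} = - 18 X$
$d{\left(P{\left(4,2 \right)} \right)} \left(H{\left(12 \right)} + D{\left(3 \right)}\right) = \left(-18\right) 1 \left(\left(-5 + 12\right) + 3\right) = - 18 \left(7 + 3\right) = \left(-18\right) 10 = -180$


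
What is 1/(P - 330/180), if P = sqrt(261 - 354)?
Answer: -66/3469 - 36*I*sqrt(93)/3469 ≈ -0.019026 - 0.10008*I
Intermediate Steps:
P = I*sqrt(93) (P = sqrt(-93) = I*sqrt(93) ≈ 9.6436*I)
1/(P - 330/180) = 1/(I*sqrt(93) - 330/180) = 1/(I*sqrt(93) - 330*1/180) = 1/(I*sqrt(93) - 11/6) = 1/(-11/6 + I*sqrt(93))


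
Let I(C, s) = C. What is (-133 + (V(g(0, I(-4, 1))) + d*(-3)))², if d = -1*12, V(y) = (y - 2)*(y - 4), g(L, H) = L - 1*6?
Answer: 289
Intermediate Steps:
g(L, H) = -6 + L (g(L, H) = L - 6 = -6 + L)
V(y) = (-4 + y)*(-2 + y) (V(y) = (-2 + y)*(-4 + y) = (-4 + y)*(-2 + y))
d = -12
(-133 + (V(g(0, I(-4, 1))) + d*(-3)))² = (-133 + ((8 + (-6 + 0)² - 6*(-6 + 0)) - 12*(-3)))² = (-133 + ((8 + (-6)² - 6*(-6)) + 36))² = (-133 + ((8 + 36 + 36) + 36))² = (-133 + (80 + 36))² = (-133 + 116)² = (-17)² = 289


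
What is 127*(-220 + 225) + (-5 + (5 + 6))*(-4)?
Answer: 611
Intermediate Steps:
127*(-220 + 225) + (-5 + (5 + 6))*(-4) = 127*5 + (-5 + 11)*(-4) = 635 + 6*(-4) = 635 - 24 = 611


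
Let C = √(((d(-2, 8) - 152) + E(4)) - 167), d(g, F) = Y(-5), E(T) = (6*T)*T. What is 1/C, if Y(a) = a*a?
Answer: -I*√22/66 ≈ -0.071067*I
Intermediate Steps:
E(T) = 6*T²
Y(a) = a²
d(g, F) = 25 (d(g, F) = (-5)² = 25)
C = 3*I*√22 (C = √(((25 - 152) + 6*4²) - 167) = √((-127 + 6*16) - 167) = √((-127 + 96) - 167) = √(-31 - 167) = √(-198) = 3*I*√22 ≈ 14.071*I)
1/C = 1/(3*I*√22) = -I*√22/66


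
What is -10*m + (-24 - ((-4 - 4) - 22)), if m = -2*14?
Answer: 286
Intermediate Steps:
m = -28
-10*m + (-24 - ((-4 - 4) - 22)) = -10*(-28) + (-24 - ((-4 - 4) - 22)) = 280 + (-24 - (-8 - 22)) = 280 + (-24 - 1*(-30)) = 280 + (-24 + 30) = 280 + 6 = 286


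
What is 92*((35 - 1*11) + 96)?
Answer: 11040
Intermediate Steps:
92*((35 - 1*11) + 96) = 92*((35 - 11) + 96) = 92*(24 + 96) = 92*120 = 11040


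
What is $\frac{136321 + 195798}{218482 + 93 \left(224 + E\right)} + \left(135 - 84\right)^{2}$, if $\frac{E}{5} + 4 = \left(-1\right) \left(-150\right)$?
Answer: $\frac{799369723}{307204} \approx 2602.1$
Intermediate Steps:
$E = 730$ ($E = -20 + 5 \left(\left(-1\right) \left(-150\right)\right) = -20 + 5 \cdot 150 = -20 + 750 = 730$)
$\frac{136321 + 195798}{218482 + 93 \left(224 + E\right)} + \left(135 - 84\right)^{2} = \frac{136321 + 195798}{218482 + 93 \left(224 + 730\right)} + \left(135 - 84\right)^{2} = \frac{332119}{218482 + 93 \cdot 954} + 51^{2} = \frac{332119}{218482 + 88722} + 2601 = \frac{332119}{307204} + 2601 = \frac{799369723}{307204}$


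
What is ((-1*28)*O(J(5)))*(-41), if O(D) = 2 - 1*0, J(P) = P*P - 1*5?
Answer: 2296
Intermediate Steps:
J(P) = -5 + P**2 (J(P) = P**2 - 5 = -5 + P**2)
O(D) = 2 (O(D) = 2 + 0 = 2)
((-1*28)*O(J(5)))*(-41) = (-1*28*2)*(-41) = -28*2*(-41) = -56*(-41) = 2296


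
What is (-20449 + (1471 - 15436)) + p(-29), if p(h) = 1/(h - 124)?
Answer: -5265343/153 ≈ -34414.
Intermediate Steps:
p(h) = 1/(-124 + h)
(-20449 + (1471 - 15436)) + p(-29) = (-20449 + (1471 - 15436)) + 1/(-124 - 29) = (-20449 - 13965) + 1/(-153) = -34414 - 1/153 = -5265343/153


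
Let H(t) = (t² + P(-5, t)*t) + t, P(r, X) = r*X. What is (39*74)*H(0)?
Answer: 0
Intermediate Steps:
P(r, X) = X*r
H(t) = t - 4*t² (H(t) = (t² + (t*(-5))*t) + t = (t² + (-5*t)*t) + t = (t² - 5*t²) + t = -4*t² + t = t - 4*t²)
(39*74)*H(0) = (39*74)*(0*(1 - 4*0)) = 2886*(0*(1 + 0)) = 2886*(0*1) = 2886*0 = 0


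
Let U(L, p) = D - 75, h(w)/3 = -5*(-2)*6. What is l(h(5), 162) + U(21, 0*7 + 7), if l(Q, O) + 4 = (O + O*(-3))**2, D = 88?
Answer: 104985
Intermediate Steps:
h(w) = 180 (h(w) = 3*(-5*(-2)*6) = 3*(10*6) = 3*60 = 180)
U(L, p) = 13 (U(L, p) = 88 - 75 = 13)
l(Q, O) = -4 + 4*O**2 (l(Q, O) = -4 + (O + O*(-3))**2 = -4 + (O - 3*O)**2 = -4 + (-2*O)**2 = -4 + 4*O**2)
l(h(5), 162) + U(21, 0*7 + 7) = (-4 + 4*162**2) + 13 = (-4 + 4*26244) + 13 = (-4 + 104976) + 13 = 104972 + 13 = 104985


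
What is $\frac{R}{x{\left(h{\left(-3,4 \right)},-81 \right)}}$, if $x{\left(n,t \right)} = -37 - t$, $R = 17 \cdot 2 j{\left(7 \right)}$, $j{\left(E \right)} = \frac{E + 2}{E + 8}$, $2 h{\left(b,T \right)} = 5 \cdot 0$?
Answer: $\frac{51}{110} \approx 0.46364$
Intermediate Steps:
$h{\left(b,T \right)} = 0$ ($h{\left(b,T \right)} = \frac{5 \cdot 0}{2} = \frac{1}{2} \cdot 0 = 0$)
$j{\left(E \right)} = \frac{2 + E}{8 + E}$
$R = \frac{102}{5}$ ($R = 17 \cdot 2 \frac{2 + 7}{8 + 7} = 34 \cdot \frac{1}{15} \cdot 9 = 34 \cdot \frac{3}{5} = \frac{102}{5} \approx 20.4$)
$\frac{R}{x{\left(h{\left(-3,4 \right)},-81 \right)}} = \frac{102}{5 \left(-37 - -81\right)} = \frac{102}{5 \left(-37 + 81\right)} = \frac{102}{5 \cdot 44} = \frac{102}{5} \cdot \frac{1}{44} = \frac{51}{110}$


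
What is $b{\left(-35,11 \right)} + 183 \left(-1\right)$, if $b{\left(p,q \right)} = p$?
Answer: $-218$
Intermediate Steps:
$b{\left(-35,11 \right)} + 183 \left(-1\right) = -35 + 183 \left(-1\right) = -35 - 183 = -218$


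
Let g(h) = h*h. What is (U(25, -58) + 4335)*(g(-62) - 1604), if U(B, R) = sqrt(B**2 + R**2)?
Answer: 9710400 + 2240*sqrt(3989) ≈ 9.8519e+6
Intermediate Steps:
g(h) = h**2
(U(25, -58) + 4335)*(g(-62) - 1604) = (sqrt(25**2 + (-58)**2) + 4335)*((-62)**2 - 1604) = (sqrt(625 + 3364) + 4335)*(3844 - 1604) = (sqrt(3989) + 4335)*2240 = (4335 + sqrt(3989))*2240 = 9710400 + 2240*sqrt(3989)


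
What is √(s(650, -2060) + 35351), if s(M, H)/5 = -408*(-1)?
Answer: √37391 ≈ 193.37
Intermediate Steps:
s(M, H) = 2040 (s(M, H) = 5*(-408*(-1)) = 5*408 = 2040)
√(s(650, -2060) + 35351) = √(2040 + 35351) = √37391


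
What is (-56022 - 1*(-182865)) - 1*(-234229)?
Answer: 361072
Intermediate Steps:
(-56022 - 1*(-182865)) - 1*(-234229) = (-56022 + 182865) + 234229 = 126843 + 234229 = 361072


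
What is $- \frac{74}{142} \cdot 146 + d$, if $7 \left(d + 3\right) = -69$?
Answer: $- \frac{44204}{497} \approx -88.942$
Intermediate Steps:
$d = - \frac{90}{7}$ ($d = -3 + \frac{1}{7} \left(-69\right) = -3 - \frac{69}{7} = - \frac{90}{7} \approx -12.857$)
$- \frac{74}{142} \cdot 146 + d = - \frac{74}{142} \cdot 146 - \frac{90}{7} = \left(-74\right) \frac{1}{142} \cdot 146 - \frac{90}{7} = \left(- \frac{37}{71}\right) 146 - \frac{90}{7} = - \frac{5402}{71} - \frac{90}{7} = - \frac{44204}{497}$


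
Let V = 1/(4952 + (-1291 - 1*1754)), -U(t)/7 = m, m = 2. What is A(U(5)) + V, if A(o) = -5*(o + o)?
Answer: 266981/1907 ≈ 140.00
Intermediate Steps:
U(t) = -14 (U(t) = -7*2 = -14)
A(o) = -10*o
V = 1/1907 (V = 1/(4952 + (-1291 - 1754)) = 1/(4952 - 3045) = 1/1907 ≈ 0.00052438)
A(U(5)) + V = -10*(-14) + 1/1907 = 140 + 1/1907 = 266981/1907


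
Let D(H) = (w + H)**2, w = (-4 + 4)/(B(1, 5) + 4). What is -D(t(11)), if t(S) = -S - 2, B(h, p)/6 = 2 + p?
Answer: -169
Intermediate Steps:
B(h, p) = 12 + 6*p (B(h, p) = 6*(2 + p) = 12 + 6*p)
w = 0 (w = (-4 + 4)/((12 + 6*5) + 4) = 0/((12 + 30) + 4) = 0/(42 + 4) = 0/46 = 0*(1/46) = 0)
t(S) = -2 - S
D(H) = H**2 (D(H) = (0 + H)**2 = H**2)
-D(t(11)) = -(-2 - 1*11)**2 = -(-2 - 11)**2 = -1*(-13)**2 = -1*169 = -169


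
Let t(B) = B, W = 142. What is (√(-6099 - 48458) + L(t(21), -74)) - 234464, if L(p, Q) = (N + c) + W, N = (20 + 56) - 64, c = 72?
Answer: -234238 + I*√54557 ≈ -2.3424e+5 + 233.57*I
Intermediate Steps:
N = 12 (N = 76 - 64 = 12)
L(p, Q) = 226 (L(p, Q) = (12 + 72) + 142 = 84 + 142 = 226)
(√(-6099 - 48458) + L(t(21), -74)) - 234464 = (√(-6099 - 48458) + 226) - 234464 = (√(-54557) + 226) - 234464 = (I*√54557 + 226) - 234464 = (226 + I*√54557) - 234464 = -234238 + I*√54557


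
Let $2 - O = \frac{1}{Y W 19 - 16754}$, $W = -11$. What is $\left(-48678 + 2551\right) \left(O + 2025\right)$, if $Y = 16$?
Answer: $- \frac{1879151570169}{20098} \approx -9.3499 \cdot 10^{7}$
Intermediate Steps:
$O = \frac{40197}{20098}$ ($O = 2 - \frac{1}{16 \left(-11\right) 19 - 16754} = 2 - \frac{1}{\left(-176\right) 19 - 16754} = 2 - \frac{1}{-3344 - 16754} = 2 - \frac{1}{-20098} = 2 - - \frac{1}{20098} = 2 + \frac{1}{20098} = \frac{40197}{20098} \approx 2.0$)
$\left(-48678 + 2551\right) \left(O + 2025\right) = \left(-48678 + 2551\right) \left(\frac{40197}{20098} + 2025\right) = \left(-46127\right) \frac{40738647}{20098} = - \frac{1879151570169}{20098}$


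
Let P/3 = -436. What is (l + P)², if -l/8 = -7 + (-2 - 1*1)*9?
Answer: 1073296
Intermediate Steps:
P = -1308 (P = 3*(-436) = -1308)
l = 272 (l = -8*(-7 + (-2 - 1*1)*9) = -8*(-7 + (-2 - 1)*9) = -8*(-7 - 3*9) = -8*(-7 - 27) = -8*(-34) = 272)
(l + P)² = (272 - 1308)² = (-1036)² = 1073296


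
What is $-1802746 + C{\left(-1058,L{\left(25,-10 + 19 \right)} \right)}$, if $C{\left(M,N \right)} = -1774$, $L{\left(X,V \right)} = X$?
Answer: $-1804520$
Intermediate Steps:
$-1802746 + C{\left(-1058,L{\left(25,-10 + 19 \right)} \right)} = -1802746 - 1774 = -1804520$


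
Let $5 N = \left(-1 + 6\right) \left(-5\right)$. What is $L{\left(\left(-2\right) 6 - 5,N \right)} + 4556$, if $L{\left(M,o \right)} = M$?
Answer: $4539$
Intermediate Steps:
$N = -5$ ($N = \frac{\left(-1 + 6\right) \left(-5\right)}{5} = \frac{5 \left(-5\right)}{5} = \frac{1}{5} \left(-25\right) = -5$)
$L{\left(\left(-2\right) 6 - 5,N \right)} + 4556 = \left(\left(-2\right) 6 - 5\right) + 4556 = \left(-12 - 5\right) + 4556 = -17 + 4556 = 4539$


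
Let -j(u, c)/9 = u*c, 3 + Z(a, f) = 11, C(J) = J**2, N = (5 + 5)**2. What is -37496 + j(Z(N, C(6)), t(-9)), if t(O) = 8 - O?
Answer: -38720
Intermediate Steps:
N = 100 (N = 10**2 = 100)
Z(a, f) = 8 (Z(a, f) = -3 + 11 = 8)
j(u, c) = -9*c*u (j(u, c) = -9*u*c = -9*c*u)
-37496 + j(Z(N, C(6)), t(-9)) = -37496 - 9*(8 - 1*(-9))*8 = -37496 - 9*(8 + 9)*8 = -37496 - 9*17*8 = -37496 - 1224 = -38720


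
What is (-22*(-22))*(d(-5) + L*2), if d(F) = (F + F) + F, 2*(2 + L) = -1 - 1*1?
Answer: -10164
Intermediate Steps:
L = -3 (L = -2 + (-1 - 1*1)/2 = -2 + (-1 - 1)/2 = -2 + (1/2)*(-2) = -2 - 1 = -3)
d(F) = 3*F (d(F) = 2*F + F = 3*F)
(-22*(-22))*(d(-5) + L*2) = (-22*(-22))*(3*(-5) - 3*2) = 484*(-15 - 6) = 484*(-21) = -10164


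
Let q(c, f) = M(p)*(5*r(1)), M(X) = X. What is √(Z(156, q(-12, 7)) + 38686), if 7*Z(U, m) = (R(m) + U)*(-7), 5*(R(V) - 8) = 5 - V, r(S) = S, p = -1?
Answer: 6*√1070 ≈ 196.27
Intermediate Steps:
R(V) = 9 - V/5 (R(V) = 8 + (5 - V)/5 = 8 + (1 - V/5) = 9 - V/5)
q(c, f) = -5
Z(U, m) = -9 - U + m/5 (Z(U, m) = (((9 - m/5) + U)*(-7))/7 = ((9 + U - m/5)*(-7))/7 = (-63 - 7*U + 7*m/5)/7 = -9 - U + m/5)
√(Z(156, q(-12, 7)) + 38686) = √((-9 - 1*156 + (⅕)*(-5)) + 38686) = √((-9 - 156 - 1) + 38686) = √(-166 + 38686) = √38520 = 6*√1070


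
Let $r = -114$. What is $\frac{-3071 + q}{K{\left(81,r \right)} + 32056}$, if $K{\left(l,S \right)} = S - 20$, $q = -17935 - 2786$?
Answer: $- \frac{11896}{15961} \approx -0.74532$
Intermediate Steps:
$q = -20721$
$K{\left(l,S \right)} = -20 + S$ ($K{\left(l,S \right)} = S - 20 = -20 + S$)
$\frac{-3071 + q}{K{\left(81,r \right)} + 32056} = \frac{-3071 - 20721}{\left(-20 - 114\right) + 32056} = - \frac{23792}{-134 + 32056} = - \frac{23792}{31922} = \left(-23792\right) \frac{1}{31922} = - \frac{11896}{15961}$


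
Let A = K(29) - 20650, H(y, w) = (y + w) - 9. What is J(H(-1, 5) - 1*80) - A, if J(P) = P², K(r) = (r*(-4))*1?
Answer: 27991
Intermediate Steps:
K(r) = -4*r (K(r) = -4*r*1 = -4*r)
H(y, w) = -9 + w + y (H(y, w) = (w + y) - 9 = -9 + w + y)
A = -20766 (A = -4*29 - 20650 = -116 - 20650 = -20766)
J(H(-1, 5) - 1*80) - A = ((-9 + 5 - 1) - 1*80)² - 1*(-20766) = (-5 - 80)² + 20766 = (-85)² + 20766 = 7225 + 20766 = 27991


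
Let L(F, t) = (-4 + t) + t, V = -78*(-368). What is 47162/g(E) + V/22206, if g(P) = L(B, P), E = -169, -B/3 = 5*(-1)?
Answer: -86455217/632871 ≈ -136.61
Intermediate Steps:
B = 15 (B = -15*(-1) = -3*(-5) = 15)
V = 28704
L(F, t) = -4 + 2*t
g(P) = -4 + 2*P
47162/g(E) + V/22206 = 47162/(-4 + 2*(-169)) + 28704/22206 = 47162/(-4 - 338) + 28704*(1/22206) = 47162/(-342) + 4784/3701 = 47162*(-1/342) + 4784/3701 = -23581/171 + 4784/3701 = -86455217/632871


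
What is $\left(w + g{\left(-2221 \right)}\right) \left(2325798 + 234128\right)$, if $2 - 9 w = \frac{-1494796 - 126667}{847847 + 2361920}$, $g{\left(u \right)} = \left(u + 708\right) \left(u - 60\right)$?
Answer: $\frac{255215870179474766456}{28887903} \approx 8.8347 \cdot 10^{12}$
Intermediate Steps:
$g{\left(u \right)} = \left(-60 + u\right) \left(708 + u\right)$ ($g{\left(u \right)} = \left(708 + u\right) \left(-60 + u\right) = \left(-60 + u\right) \left(708 + u\right)$)
$w = \frac{8040997}{28887903}$ ($w = \frac{2}{9} - \frac{\left(-1494796 - 126667\right) \frac{1}{847847 + 2361920}}{9} = \frac{2}{9} - \frac{\left(-1621463\right) \frac{1}{3209767}}{9} = \frac{2}{9} - - \frac{1621463}{28887903} = \frac{2}{9} + \frac{1621463}{28887903} = \frac{8040997}{28887903} \approx 0.27835$)
$\left(w + g{\left(-2221 \right)}\right) \left(2325798 + 234128\right) = \left(\frac{8040997}{28887903} + \left(-42480 + \left(-2221\right)^{2} + 648 \left(-2221\right)\right)\right) \left(2325798 + 234128\right) = \left(\frac{8040997}{28887903} - -3451153\right) 2559926 = \left(\frac{8040997}{28887903} + 3451153\right) 2559926 = \frac{99696581143156}{28887903} \cdot 2559926 = \frac{255215870179474766456}{28887903}$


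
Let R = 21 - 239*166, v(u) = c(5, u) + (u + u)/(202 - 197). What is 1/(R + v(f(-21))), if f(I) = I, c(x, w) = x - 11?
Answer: -5/198337 ≈ -2.5210e-5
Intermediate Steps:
c(x, w) = -11 + x
v(u) = -6 + 2*u/5 (v(u) = (-11 + 5) + (u + u)/(202 - 197) = -6 + (2*u)/5 = -6 + (2*u)*(1/5) = -6 + 2*u/5)
R = -39653 (R = 21 - 39674 = -39653)
1/(R + v(f(-21))) = 1/(-39653 + (-6 + (2/5)*(-21))) = 1/(-39653 + (-6 - 42/5)) = 1/(-39653 - 72/5) = 1/(-198337/5) = -5/198337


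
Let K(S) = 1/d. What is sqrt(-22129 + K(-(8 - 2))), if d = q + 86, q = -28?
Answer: 3*I*sqrt(8271322)/58 ≈ 148.76*I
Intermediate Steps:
d = 58 (d = -28 + 86 = 58)
K(S) = 1/58
sqrt(-22129 + K(-(8 - 2))) = sqrt(-22129 + 1/58) = sqrt(-1283481/58) = 3*I*sqrt(8271322)/58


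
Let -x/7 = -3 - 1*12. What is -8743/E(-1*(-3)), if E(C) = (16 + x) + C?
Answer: -8743/124 ≈ -70.508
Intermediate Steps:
x = 105 (x = -7*(-3 - 1*12) = -7*(-3 - 12) = -7*(-15) = 105)
E(C) = 121 + C (E(C) = (16 + 105) + C = 121 + C)
-8743/E(-1*(-3)) = -8743/(121 - 1*(-3)) = -8743/(121 + 3) = -8743/124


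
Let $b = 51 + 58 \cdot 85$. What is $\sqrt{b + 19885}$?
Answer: $\sqrt{24866} \approx 157.69$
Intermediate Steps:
$b = 4981$ ($b = 51 + 4930 = 4981$)
$\sqrt{b + 19885} = \sqrt{4981 + 19885} = \sqrt{24866}$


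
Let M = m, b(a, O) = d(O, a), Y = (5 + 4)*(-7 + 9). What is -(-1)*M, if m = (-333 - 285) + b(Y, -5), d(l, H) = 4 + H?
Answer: -596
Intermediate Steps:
Y = 18 (Y = 9*2 = 18)
b(a, O) = 4 + a
m = -596 (m = (-333 - 285) + (4 + 18) = -618 + 22 = -596)
M = -596
-(-1)*M = -(-1)*(-596) = -1*596 = -596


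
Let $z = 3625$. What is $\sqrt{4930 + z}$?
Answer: $\sqrt{8555} \approx 92.493$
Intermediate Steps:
$\sqrt{4930 + z} = \sqrt{4930 + 3625} = \sqrt{8555}$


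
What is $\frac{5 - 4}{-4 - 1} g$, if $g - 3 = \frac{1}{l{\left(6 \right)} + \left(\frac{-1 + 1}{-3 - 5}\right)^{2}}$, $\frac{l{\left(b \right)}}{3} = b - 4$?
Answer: $- \frac{19}{30} \approx -0.63333$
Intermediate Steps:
$l{\left(b \right)} = -12 + 3 b$ ($l{\left(b \right)} = 3 \left(b - 4\right) = 3 \left(-4 + b\right) = -12 + 3 b$)
$g = \frac{19}{6}$ ($g = 3 + \frac{1}{\left(-12 + 3 \cdot 6\right) + \left(\frac{-1 + 1}{-3 - 5}\right)^{2}} = 3 + \frac{1}{\left(-12 + 18\right) + \left(\frac{0}{-8}\right)^{2}} = 3 + \frac{1}{6 + \left(0 \left(- \frac{1}{8}\right)\right)^{2}} = 3 + \frac{1}{6 + 0^{2}} = 3 + \frac{1}{6 + 0} = 3 + \frac{1}{6} = \frac{19}{6} \approx 3.1667$)
$\frac{5 - 4}{-4 - 1} g = \frac{5 - 4}{-4 - 1} \cdot \frac{19}{6} = 1 \frac{1}{-5} \cdot \frac{19}{6} = 1 \left(- \frac{1}{5}\right) \frac{19}{6} = \left(- \frac{1}{5}\right) \frac{19}{6} = - \frac{19}{30}$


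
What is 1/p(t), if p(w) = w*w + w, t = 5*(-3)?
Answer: 1/210 ≈ 0.0047619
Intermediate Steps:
t = -15
p(w) = w + w² (p(w) = w² + w = w + w²)
1/p(t) = 1/(-15*(1 - 15)) = 1/(-15*(-14)) = 1/210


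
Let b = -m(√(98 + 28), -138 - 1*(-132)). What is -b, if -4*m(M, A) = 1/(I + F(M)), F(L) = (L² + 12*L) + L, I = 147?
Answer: -1/780 + √14/5460 ≈ -0.00059677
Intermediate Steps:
F(L) = L² + 13*L
m(M, A) = -1/(4*(147 + M*(13 + M)))
b = 1/(588 + 12*√14*(13 + 3*√14)) (b = -(-1)/(588 + 4*√(98 + 28)*(13 + √(98 + 28))) = -(-1)/(588 + 4*√126*(13 + √126)) = -(-1)/(588 + 4*(3*√14)*(13 + 3*√14)) = -(-1)/(588 + 12*√14*(13 + 3*√14)) = 1/(588 + 12*√14*(13 + 3*√14)) ≈ 0.00059677)
-b = -(1/780 - √14/5460) = -1/780 + √14/5460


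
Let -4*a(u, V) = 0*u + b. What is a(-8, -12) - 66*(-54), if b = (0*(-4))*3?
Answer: 3564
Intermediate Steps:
b = 0 (b = 0*3 = 0)
a(u, V) = 0 (a(u, V) = -(0*u + 0)/4 = -(0 + 0)/4 = -1/4*0 = 0)
a(-8, -12) - 66*(-54) = 0 - 66*(-54) = 0 + 3564 = 3564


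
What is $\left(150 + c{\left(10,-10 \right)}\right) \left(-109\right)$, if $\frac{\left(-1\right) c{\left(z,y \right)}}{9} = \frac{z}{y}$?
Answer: $-17331$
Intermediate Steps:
$c{\left(z,y \right)} = - \frac{9 z}{y}$ ($c{\left(z,y \right)} = - 9 \frac{z}{y} = - \frac{9 z}{y}$)
$\left(150 + c{\left(10,-10 \right)}\right) \left(-109\right) = \left(150 - \frac{90}{-10}\right) \left(-109\right) = \left(150 - 90 \left(- \frac{1}{10}\right)\right) \left(-109\right) = \left(150 + 9\right) \left(-109\right) = 159 \left(-109\right) = -17331$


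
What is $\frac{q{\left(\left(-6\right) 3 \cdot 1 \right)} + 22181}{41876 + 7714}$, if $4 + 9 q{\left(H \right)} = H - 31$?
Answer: $\frac{5252}{11745} \approx 0.44717$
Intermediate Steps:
$q{\left(H \right)} = - \frac{35}{9} + \frac{H}{9}$ ($q{\left(H \right)} = - \frac{4}{9} + \frac{H - 31}{9} = - \frac{4}{9} + \frac{-31 + H}{9} = - \frac{4}{9} + \left(- \frac{31}{9} + \frac{H}{9}\right) = - \frac{35}{9} + \frac{H}{9}$)
$\frac{q{\left(\left(-6\right) 3 \cdot 1 \right)} + 22181}{41876 + 7714} = \frac{\left(- \frac{35}{9} + \frac{\left(-6\right) 3 \cdot 1}{9}\right) + 22181}{41876 + 7714} = \frac{\left(- \frac{35}{9} + \frac{\left(-18\right) 1}{9}\right) + 22181}{49590} = \left(\left(- \frac{35}{9} + \frac{1}{9} \left(-18\right)\right) + 22181\right) \frac{1}{49590} = \left(\left(- \frac{35}{9} - 2\right) + 22181\right) \frac{1}{49590} = \left(- \frac{53}{9} + 22181\right) \frac{1}{49590} = \frac{199576}{9} \cdot \frac{1}{49590} = \frac{5252}{11745}$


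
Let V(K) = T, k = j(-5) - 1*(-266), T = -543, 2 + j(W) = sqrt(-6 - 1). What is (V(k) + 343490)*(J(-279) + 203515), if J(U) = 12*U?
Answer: 68646672149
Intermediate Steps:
j(W) = -2 + I*sqrt(7) (j(W) = -2 + sqrt(-6 - 1) = -2 + sqrt(-7) = -2 + I*sqrt(7))
k = 264 + I*sqrt(7) (k = (-2 + I*sqrt(7)) - 1*(-266) = (-2 + I*sqrt(7)) + 266 = 264 + I*sqrt(7) ≈ 264.0 + 2.6458*I)
V(K) = -543
(V(k) + 343490)*(J(-279) + 203515) = (-543 + 343490)*(12*(-279) + 203515) = 342947*(-3348 + 203515) = 342947*200167 = 68646672149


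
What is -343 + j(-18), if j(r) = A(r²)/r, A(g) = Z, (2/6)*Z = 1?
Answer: -2059/6 ≈ -343.17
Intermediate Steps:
Z = 3 (Z = 3*1 = 3)
A(g) = 3
j(r) = 3/r
-343 + j(-18) = -343 + 3/(-18) = -343 + 3*(-1/18) = -343 - ⅙ = -2059/6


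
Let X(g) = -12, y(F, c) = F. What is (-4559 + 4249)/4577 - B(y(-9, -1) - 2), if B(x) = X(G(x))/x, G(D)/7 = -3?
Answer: -58334/50347 ≈ -1.1586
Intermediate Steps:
G(D) = -21 (G(D) = 7*(-3) = -21)
B(x) = -12/x
(-4559 + 4249)/4577 - B(y(-9, -1) - 2) = (-4559 + 4249)/4577 - (-12)/(-9 - 2) = -310*1/4577 - (-12)/(-11) = -310/4577 - (-12)*(-1)/11 = -310/4577 - 1*12/11 = -310/4577 - 12/11 = -58334/50347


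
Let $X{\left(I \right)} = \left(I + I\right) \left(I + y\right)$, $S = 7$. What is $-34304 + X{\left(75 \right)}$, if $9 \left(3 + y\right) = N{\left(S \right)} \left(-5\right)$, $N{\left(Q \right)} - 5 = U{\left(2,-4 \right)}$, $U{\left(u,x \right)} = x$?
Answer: $- \frac{70762}{3} \approx -23587.0$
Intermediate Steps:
$N{\left(Q \right)} = 1$ ($N{\left(Q \right)} = 5 - 4 = 1$)
$y = - \frac{32}{9}$ ($y = -3 + \frac{1 \left(-5\right)}{9} = -3 + \frac{1}{9} \left(-5\right) = -3 - \frac{5}{9} = - \frac{32}{9} \approx -3.5556$)
$X{\left(I \right)} = 2 I \left(- \frac{32}{9} + I\right)$ ($X{\left(I \right)} = \left(I + I\right) \left(I - \frac{32}{9}\right) = 2 I \left(- \frac{32}{9} + I\right)$)
$-34304 + X{\left(75 \right)} = -34304 + \frac{2}{9} \cdot 75 \left(-32 + 9 \cdot 75\right) = -34304 + \frac{2}{9} \cdot 75 \left(-32 + 675\right) = -34304 + \frac{2}{9} \cdot 75 \cdot 643 = -34304 + \frac{32150}{3} = - \frac{70762}{3}$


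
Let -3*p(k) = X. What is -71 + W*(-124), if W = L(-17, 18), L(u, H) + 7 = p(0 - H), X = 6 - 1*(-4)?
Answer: 3631/3 ≈ 1210.3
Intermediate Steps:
X = 10 (X = 6 + 4 = 10)
p(k) = -10/3 (p(k) = -1/3*10 = -10/3)
L(u, H) = -31/3 (L(u, H) = -7 - 10/3 = -31/3)
W = -31/3 ≈ -10.333
-71 + W*(-124) = -71 - 31/3*(-124) = -71 + 3844/3 = 3631/3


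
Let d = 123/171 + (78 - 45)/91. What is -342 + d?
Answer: -1768342/5187 ≈ -340.92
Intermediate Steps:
d = 5612/5187 (d = 123*(1/171) + 33*(1/91) = 41/57 + 33/91 = 5612/5187 ≈ 1.0819)
-342 + d = -342 + 5612/5187 = -1768342/5187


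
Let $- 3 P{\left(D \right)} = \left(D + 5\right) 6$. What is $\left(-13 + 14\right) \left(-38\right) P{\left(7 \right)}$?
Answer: $912$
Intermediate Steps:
$P{\left(D \right)} = -10 - 2 D$ ($P{\left(D \right)} = - \frac{\left(D + 5\right) 6}{3} = - \frac{\left(5 + D\right) 6}{3} = - \frac{30 + 6 D}{3} = -10 - 2 D$)
$\left(-13 + 14\right) \left(-38\right) P{\left(7 \right)} = \left(-13 + 14\right) \left(-38\right) \left(-10 - 14\right) = 1 \left(-38\right) \left(-10 - 14\right) = \left(-38\right) \left(-24\right) = 912$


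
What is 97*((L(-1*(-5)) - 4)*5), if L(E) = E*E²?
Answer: 58685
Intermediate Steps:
L(E) = E³
97*((L(-1*(-5)) - 4)*5) = 97*(((-1*(-5))³ - 4)*5) = 97*((5³ - 4)*5) = 97*((125 - 4)*5) = 97*(121*5) = 97*605 = 58685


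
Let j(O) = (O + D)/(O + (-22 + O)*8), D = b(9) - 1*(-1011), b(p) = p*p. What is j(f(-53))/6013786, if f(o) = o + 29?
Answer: -267/589351028 ≈ -4.5304e-7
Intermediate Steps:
b(p) = p²
f(o) = 29 + o
D = 1092 (D = 9² - 1*(-1011) = 81 + 1011 = 1092)
j(O) = (1092 + O)/(-176 + 9*O) (j(O) = (O + 1092)/(O + (-22 + O)*8) = (1092 + O)/(O + (-176 + 8*O)) = (1092 + O)/(-176 + 9*O))
j(f(-53))/6013786 = ((1092 + (29 - 53))/(-176 + 9*(29 - 53)))/6013786 = ((1092 - 24)/(-176 + 9*(-24)))*(1/6013786) = (1068/(-176 - 216))*(1/6013786) = (1068/(-392))*(1/6013786) = -1/392*1068*(1/6013786) = -267/98*1/6013786 = -267/589351028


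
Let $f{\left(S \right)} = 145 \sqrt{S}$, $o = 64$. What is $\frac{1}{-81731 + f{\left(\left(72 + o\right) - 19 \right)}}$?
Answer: $- \frac{6287}{513653572} - \frac{435 \sqrt{13}}{6677496436} \approx -1.2475 \cdot 10^{-5}$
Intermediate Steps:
$\frac{1}{-81731 + f{\left(\left(72 + o\right) - 19 \right)}} = \frac{1}{-81731 + 145 \sqrt{\left(72 + 64\right) - 19}} = \frac{1}{-81731 + 145 \sqrt{136 - 19}} = \frac{1}{-81731 + 145 \sqrt{117}} = \frac{1}{-81731 + 145 \cdot 3 \sqrt{13}} = \frac{1}{-81731 + 435 \sqrt{13}}$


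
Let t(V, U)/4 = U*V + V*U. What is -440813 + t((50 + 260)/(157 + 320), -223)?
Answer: -210820841/477 ≈ -4.4197e+5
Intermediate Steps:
t(V, U) = 8*U*V (t(V, U) = 4*(U*V + V*U) = 4*(U*V + U*V) = 4*(2*U*V) = 8*U*V)
-440813 + t((50 + 260)/(157 + 320), -223) = -440813 + 8*(-223)*((50 + 260)/(157 + 320)) = -440813 + 8*(-223)*(310/477) = -440813 - 553040/477 = -210820841/477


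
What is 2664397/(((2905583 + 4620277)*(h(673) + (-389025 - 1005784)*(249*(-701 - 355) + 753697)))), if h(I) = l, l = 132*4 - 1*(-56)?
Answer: -2664397/5151501597724834980 ≈ -5.1721e-13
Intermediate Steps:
l = 584 (l = 528 + 56 = 584)
h(I) = 584
2664397/(((2905583 + 4620277)*(h(673) + (-389025 - 1005784)*(249*(-701 - 355) + 753697)))) = 2664397/(((2905583 + 4620277)*(584 + (-389025 - 1005784)*(249*(-701 - 355) + 753697)))) = 2664397/((7525860*(584 - 1394809*(249*(-1056) + 753697)))) = 2664397/((7525860*(584 - 1394809*(-262944 + 753697)))) = 2664397/((7525860*(584 - 1394809*490753))) = 2664397/((7525860*(584 - 684506701177))) = 2664397/((7525860*(-684506700593))) = 2664397/(-5151501597724834980) = 2664397*(-1/5151501597724834980) = -2664397/5151501597724834980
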